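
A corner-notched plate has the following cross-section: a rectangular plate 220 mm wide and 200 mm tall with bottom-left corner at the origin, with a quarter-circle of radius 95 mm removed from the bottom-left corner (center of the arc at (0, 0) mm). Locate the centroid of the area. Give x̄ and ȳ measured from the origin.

x̄ = 123.38 mm, ȳ = 111.46 mm

Part | A | x̄ᵢ | ȳᵢ | A·x̄ᵢ | A·ȳᵢ
plate | 44000.00 | 110.00 | 100.00 | 4840000.00 | 4400000.00
removed quarter-circle | -7088.22 | 40.32 | 40.32 | -285791.67 | -285791.67
Σ | 36911.78 |  |  | 4554208.33 | 4114208.33
x̄ = 4554208.33 / 36911.78 = 123.38 mm
ȳ = 4114208.33 / 36911.78 = 111.46 mm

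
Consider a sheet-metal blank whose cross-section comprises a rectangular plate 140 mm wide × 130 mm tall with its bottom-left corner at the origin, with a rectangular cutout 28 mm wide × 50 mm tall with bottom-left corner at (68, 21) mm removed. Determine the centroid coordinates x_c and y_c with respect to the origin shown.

x_c = 69.00 mm, y_c = 66.58 mm

Part | A | x̄ᵢ | ȳᵢ | A·x̄ᵢ | A·ȳᵢ
plate | 18200.00 | 70.00 | 65.00 | 1274000.00 | 1183000.00
hole | -1400.00 | 82.00 | 46.00 | -114800.00 | -64400.00
Σ | 16800.00 |  |  | 1159200.00 | 1118600.00
x_c = 1159200.00 / 16800.00 = 69.00 mm
y_c = 1118600.00 / 16800.00 = 66.58 mm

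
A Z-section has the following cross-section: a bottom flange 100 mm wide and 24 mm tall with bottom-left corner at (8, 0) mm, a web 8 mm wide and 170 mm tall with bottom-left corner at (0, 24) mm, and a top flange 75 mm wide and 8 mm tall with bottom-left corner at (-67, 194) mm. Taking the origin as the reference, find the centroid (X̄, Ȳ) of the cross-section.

X̄ = 29.11 mm, Ȳ = 67.85 mm

Part | A | x̄ᵢ | ȳᵢ | A·x̄ᵢ | A·ȳᵢ
bottom flange | 2400.00 | 58.00 | 12.00 | 139200.00 | 28800.00
web | 1360.00 | 4.00 | 109.00 | 5440.00 | 148240.00
top flange | 600.00 | -29.50 | 198.00 | -17700.00 | 118800.00
Σ | 4360.00 |  |  | 126940.00 | 295840.00
X̄ = 126940.00 / 4360.00 = 29.11 mm
Ȳ = 295840.00 / 4360.00 = 67.85 mm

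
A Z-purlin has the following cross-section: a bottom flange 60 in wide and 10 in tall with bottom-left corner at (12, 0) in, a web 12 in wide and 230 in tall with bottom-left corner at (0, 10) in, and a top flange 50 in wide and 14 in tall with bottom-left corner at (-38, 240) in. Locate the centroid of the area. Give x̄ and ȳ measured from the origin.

bottom flange: A = 60 × 10 = 600.00, centroid at (42.00, 5.00).
web: A = 12 × 230 = 2760.00, centroid at (6.00, 125.00).
top flange: A = 50 × 14 = 700.00, centroid at (-13.00, 247.00).
ΣA = 4060.00 in², ΣAx̄ = 32660.00 in³, ΣAȳ = 520900.00 in³.
x̄ = 32660.00/4060.00 = 8.04 in; ȳ = 520900.00/4060.00 = 128.30 in.

x̄ = 8.04 in, ȳ = 128.30 in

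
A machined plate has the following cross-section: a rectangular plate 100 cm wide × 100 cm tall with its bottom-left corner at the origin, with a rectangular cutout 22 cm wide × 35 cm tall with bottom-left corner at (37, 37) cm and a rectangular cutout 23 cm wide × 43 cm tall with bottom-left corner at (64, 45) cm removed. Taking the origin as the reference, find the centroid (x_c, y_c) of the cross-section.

x_c = 47.13 cm, y_c = 47.60 cm

plate: A = 100 × 100 = 10000.00, centroid at (50.00, 50.00).
hole 1: A = −(22 × 35) = -770.00, centroid at (48.00, 54.50).
hole 2: A = −(23 × 43) = -989.00, centroid at (75.50, 66.50).
ΣA = 8241.00 cm²
ΣAx_c = (10000.00)(50.00) + (-770.00)(48.00) + (-989.00)(75.50) = 388370.50 cm³
ΣAy_c = (10000.00)(50.00) + (-770.00)(54.50) + (-989.00)(66.50) = 392266.50 cm³
x_c = 388370.50 / 8241.00 = 47.13 cm
y_c = 392266.50 / 8241.00 = 47.60 cm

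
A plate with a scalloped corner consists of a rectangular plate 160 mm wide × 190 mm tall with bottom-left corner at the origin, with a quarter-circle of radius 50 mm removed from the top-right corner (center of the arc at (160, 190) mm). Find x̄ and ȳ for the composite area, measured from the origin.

x̄ = 75.94 mm, ȳ = 89.91 mm

plate: A = 160 × 190 = 30400.00, centroid at (80.00, 95.00).
removed quarter-circle: A = −¼π·50² = -1963.50, centroid at (138.78, 168.78).
ΣA = 28436.50 mm², ΣAx̄ = 2159507.40 mm³, ΣAȳ = 2556602.54 mm³.
x̄ = 2159507.40/28436.50 = 75.94 mm; ȳ = 2556602.54/28436.50 = 89.91 mm.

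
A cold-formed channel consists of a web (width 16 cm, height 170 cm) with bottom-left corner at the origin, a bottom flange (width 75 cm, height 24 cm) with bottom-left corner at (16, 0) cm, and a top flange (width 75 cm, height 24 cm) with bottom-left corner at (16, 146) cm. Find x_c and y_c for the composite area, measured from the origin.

Part | A | x̄ᵢ | ȳᵢ | A·x̄ᵢ | A·ȳᵢ
web | 2720.00 | 8.00 | 85.00 | 21760.00 | 231200.00
bottom flange | 1800.00 | 53.50 | 12.00 | 96300.00 | 21600.00
top flange | 1800.00 | 53.50 | 158.00 | 96300.00 | 284400.00
Σ | 6320.00 |  |  | 214360.00 | 537200.00
x_c = 214360.00 / 6320.00 = 33.92 cm
y_c = 537200.00 / 6320.00 = 85.00 cm

x_c = 33.92 cm, y_c = 85.00 cm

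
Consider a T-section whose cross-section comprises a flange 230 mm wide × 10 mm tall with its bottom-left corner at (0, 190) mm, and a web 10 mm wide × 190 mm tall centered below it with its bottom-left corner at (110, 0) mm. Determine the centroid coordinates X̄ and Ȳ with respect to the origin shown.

X̄ = 115.00 mm, Ȳ = 149.76 mm

web: A = 10 × 190 = 1900.00, centroid at (115.00, 95.00).
flange: A = 230 × 10 = 2300.00, centroid at (115.00, 195.00).
ΣA = 4200.00 mm², ΣAX̄ = 483000.00 mm³, ΣAȲ = 629000.00 mm³.
X̄ = 483000.00/4200.00 = 115.00 mm; Ȳ = 629000.00/4200.00 = 149.76 mm.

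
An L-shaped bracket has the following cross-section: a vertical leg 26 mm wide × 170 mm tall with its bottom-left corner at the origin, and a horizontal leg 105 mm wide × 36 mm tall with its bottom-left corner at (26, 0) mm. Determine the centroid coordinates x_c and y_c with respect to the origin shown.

x_c = 43.19 mm, y_c = 54.11 mm

vertical leg: A = 26 × 170 = 4420.00, centroid at (13.00, 85.00).
horizontal leg: A = 105 × 36 = 3780.00, centroid at (78.50, 18.00).
ΣA = 8200.00 mm², ΣAx_c = 354190.00 mm³, ΣAy_c = 443740.00 mm³.
x_c = 354190.00/8200.00 = 43.19 mm; y_c = 443740.00/8200.00 = 54.11 mm.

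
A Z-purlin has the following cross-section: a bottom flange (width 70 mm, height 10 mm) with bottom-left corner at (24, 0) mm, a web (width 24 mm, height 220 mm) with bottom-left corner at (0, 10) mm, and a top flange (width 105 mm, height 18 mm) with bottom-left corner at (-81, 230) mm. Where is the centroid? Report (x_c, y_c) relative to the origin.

x_c = 6.45 mm, y_c = 138.35 mm

bottom flange: A = 70 × 10 = 700.00, centroid at (59.00, 5.00).
web: A = 24 × 220 = 5280.00, centroid at (12.00, 120.00).
top flange: A = 105 × 18 = 1890.00, centroid at (-28.50, 239.00).
ΣA = 7870.00 mm², ΣAx_c = 50795.00 mm³, ΣAy_c = 1088810.00 mm³.
x_c = 50795.00/7870.00 = 6.45 mm; y_c = 1088810.00/7870.00 = 138.35 mm.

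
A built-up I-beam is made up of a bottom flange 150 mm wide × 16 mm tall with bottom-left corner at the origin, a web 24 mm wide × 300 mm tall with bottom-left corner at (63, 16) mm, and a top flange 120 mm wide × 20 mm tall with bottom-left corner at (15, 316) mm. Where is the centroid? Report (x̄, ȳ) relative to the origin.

Part | A | x̄ᵢ | ȳᵢ | A·x̄ᵢ | A·ȳᵢ
bottom flange | 2400.00 | 75.00 | 8.00 | 180000.00 | 19200.00
web | 7200.00 | 75.00 | 166.00 | 540000.00 | 1195200.00
top flange | 2400.00 | 75.00 | 326.00 | 180000.00 | 782400.00
Σ | 12000.00 |  |  | 900000.00 | 1996800.00
x̄ = 900000.00 / 12000.00 = 75.00 mm
ȳ = 1996800.00 / 12000.00 = 166.40 mm

x̄ = 75.00 mm, ȳ = 166.40 mm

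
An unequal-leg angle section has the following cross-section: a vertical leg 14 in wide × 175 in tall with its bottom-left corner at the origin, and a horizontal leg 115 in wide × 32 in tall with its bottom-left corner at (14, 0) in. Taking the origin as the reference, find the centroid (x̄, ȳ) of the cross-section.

Part | A | x̄ᵢ | ȳᵢ | A·x̄ᵢ | A·ȳᵢ
vertical leg | 2450.00 | 7.00 | 87.50 | 17150.00 | 214375.00
horizontal leg | 3680.00 | 71.50 | 16.00 | 263120.00 | 58880.00
Σ | 6130.00 |  |  | 280270.00 | 273255.00
x̄ = 280270.00 / 6130.00 = 45.72 in
ȳ = 273255.00 / 6130.00 = 44.58 in

x̄ = 45.72 in, ȳ = 44.58 in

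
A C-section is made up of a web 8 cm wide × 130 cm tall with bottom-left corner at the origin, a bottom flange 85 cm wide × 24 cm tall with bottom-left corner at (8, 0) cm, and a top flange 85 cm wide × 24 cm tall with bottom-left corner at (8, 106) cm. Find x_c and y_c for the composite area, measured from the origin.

Part | A | x̄ᵢ | ȳᵢ | A·x̄ᵢ | A·ȳᵢ
web | 1040.00 | 4.00 | 65.00 | 4160.00 | 67600.00
bottom flange | 2040.00 | 50.50 | 12.00 | 103020.00 | 24480.00
top flange | 2040.00 | 50.50 | 118.00 | 103020.00 | 240720.00
Σ | 5120.00 |  |  | 210200.00 | 332800.00
x_c = 210200.00 / 5120.00 = 41.05 cm
y_c = 332800.00 / 5120.00 = 65.00 cm

x_c = 41.05 cm, y_c = 65.00 cm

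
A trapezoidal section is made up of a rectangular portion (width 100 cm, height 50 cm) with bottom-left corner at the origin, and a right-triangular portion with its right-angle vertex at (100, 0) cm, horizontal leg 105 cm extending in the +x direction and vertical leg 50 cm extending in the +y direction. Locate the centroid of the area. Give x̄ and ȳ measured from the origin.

x̄ = 79.26 cm, ȳ = 22.13 cm

rectangular portion: A = 100 × 50 = 5000.00, centroid at (50.00, 25.00).
triangular portion: A = ½·105·50 = 2625.00, centroid at (135.00, 16.67).
ΣA = 7625.00 cm²
ΣAx̄ = (5000.00)(50.00) + (2625.00)(135.00) = 604375.00 cm³
ΣAȳ = (5000.00)(25.00) + (2625.00)(16.67) = 168750.00 cm³
x̄ = 604375.00 / 7625.00 = 79.26 cm
ȳ = 168750.00 / 7625.00 = 22.13 cm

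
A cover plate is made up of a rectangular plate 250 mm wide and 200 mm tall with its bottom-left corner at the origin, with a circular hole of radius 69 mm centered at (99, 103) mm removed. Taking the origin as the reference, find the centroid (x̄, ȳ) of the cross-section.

x̄ = 136.10 mm, ȳ = 98.72 mm

plate: A = 250 × 200 = 50000.00, centroid at (125.00, 100.00).
hole: A = −π·69² = -14957.12, centroid at (99.00, 103.00).
ΣA = 35042.88 mm²
ΣAx̄ = (50000.00)(125.00) + (-14957.12)(99.00) = 4769244.86 mm³
ΣAȳ = (50000.00)(100.00) + (-14957.12)(103.00) = 3459416.37 mm³
x̄ = 4769244.86 / 35042.88 = 136.10 mm
ȳ = 3459416.37 / 35042.88 = 98.72 mm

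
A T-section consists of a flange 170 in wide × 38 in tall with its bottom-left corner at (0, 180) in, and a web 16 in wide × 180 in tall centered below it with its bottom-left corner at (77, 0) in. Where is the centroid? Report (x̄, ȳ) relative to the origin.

x̄ = 85.00 in, ȳ = 165.39 in

web: A = 16 × 180 = 2880.00, centroid at (85.00, 90.00).
flange: A = 170 × 38 = 6460.00, centroid at (85.00, 199.00).
ΣA = 9340.00 in², ΣAx̄ = 793900.00 in³, ΣAȳ = 1544740.00 in³.
x̄ = 793900.00/9340.00 = 85.00 in; ȳ = 1544740.00/9340.00 = 165.39 in.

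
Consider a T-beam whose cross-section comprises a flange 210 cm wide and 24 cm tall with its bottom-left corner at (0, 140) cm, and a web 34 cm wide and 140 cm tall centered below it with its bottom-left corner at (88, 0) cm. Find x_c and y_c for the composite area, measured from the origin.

x_c = 105.00 cm, y_c = 112.17 cm

web: A = 34 × 140 = 4760.00, centroid at (105.00, 70.00).
flange: A = 210 × 24 = 5040.00, centroid at (105.00, 152.00).
ΣA = 9800.00 cm², ΣAx_c = 1029000.00 cm³, ΣAy_c = 1099280.00 cm³.
x_c = 1029000.00/9800.00 = 105.00 cm; y_c = 1099280.00/9800.00 = 112.17 cm.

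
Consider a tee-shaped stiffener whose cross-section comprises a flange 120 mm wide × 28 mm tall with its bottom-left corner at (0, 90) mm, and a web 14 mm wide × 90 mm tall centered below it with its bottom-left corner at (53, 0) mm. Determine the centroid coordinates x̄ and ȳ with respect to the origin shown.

x̄ = 60.00 mm, ȳ = 87.91 mm

Part | A | x̄ᵢ | ȳᵢ | A·x̄ᵢ | A·ȳᵢ
web | 1260.00 | 60.00 | 45.00 | 75600.00 | 56700.00
flange | 3360.00 | 60.00 | 104.00 | 201600.00 | 349440.00
Σ | 4620.00 |  |  | 277200.00 | 406140.00
x̄ = 277200.00 / 4620.00 = 60.00 mm
ȳ = 406140.00 / 4620.00 = 87.91 mm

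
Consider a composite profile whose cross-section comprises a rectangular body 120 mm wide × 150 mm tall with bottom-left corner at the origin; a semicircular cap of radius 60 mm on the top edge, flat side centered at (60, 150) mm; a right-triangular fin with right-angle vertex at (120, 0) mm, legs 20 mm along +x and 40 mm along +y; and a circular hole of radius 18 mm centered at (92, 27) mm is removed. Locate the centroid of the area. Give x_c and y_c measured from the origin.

Part | A | x̄ᵢ | ȳᵢ | A·x̄ᵢ | A·ȳᵢ
rectangular body | 18000.00 | 60.00 | 75.00 | 1080000.00 | 1350000.00
semicircular top | 5654.87 | 60.00 | 175.46 | 339292.01 | 992230.02
triangular fin | 400.00 | 126.67 | 13.33 | 50666.67 | 5333.33
hole | -1017.88 | 92.00 | 27.00 | -93644.59 | -27482.65
Σ | 23036.99 |  |  | 1376314.08 | 2320080.70
x_c = 1376314.08 / 23036.99 = 59.74 mm
y_c = 2320080.70 / 23036.99 = 100.71 mm

x_c = 59.74 mm, y_c = 100.71 mm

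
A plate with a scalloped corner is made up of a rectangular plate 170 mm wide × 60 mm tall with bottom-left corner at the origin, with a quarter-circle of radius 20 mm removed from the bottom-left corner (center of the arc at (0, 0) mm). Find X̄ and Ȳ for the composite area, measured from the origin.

Part | A | x̄ᵢ | ȳᵢ | A·x̄ᵢ | A·ȳᵢ
plate | 10200.00 | 85.00 | 30.00 | 867000.00 | 306000.00
removed quarter-circle | -314.16 | 8.49 | 8.49 | -2666.67 | -2666.67
Σ | 9885.84 |  |  | 864333.33 | 303333.33
X̄ = 864333.33 / 9885.84 = 87.43 mm
Ȳ = 303333.33 / 9885.84 = 30.68 mm

X̄ = 87.43 mm, Ȳ = 30.68 mm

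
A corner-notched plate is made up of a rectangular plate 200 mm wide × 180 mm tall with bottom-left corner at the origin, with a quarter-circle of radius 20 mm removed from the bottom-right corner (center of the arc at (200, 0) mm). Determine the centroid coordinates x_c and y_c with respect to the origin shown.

x_c = 99.19 mm, y_c = 90.72 mm

plate: A = 200 × 180 = 36000.00, centroid at (100.00, 90.00).
removed quarter-circle: A = −¼π·20² = -314.16, centroid at (191.51, 8.49).
ΣA = 35685.84 mm², ΣAx_c = 3539834.81 mm³, ΣAy_c = 3237333.33 mm³.
x_c = 3539834.81/35685.84 = 99.19 mm; y_c = 3237333.33/35685.84 = 90.72 mm.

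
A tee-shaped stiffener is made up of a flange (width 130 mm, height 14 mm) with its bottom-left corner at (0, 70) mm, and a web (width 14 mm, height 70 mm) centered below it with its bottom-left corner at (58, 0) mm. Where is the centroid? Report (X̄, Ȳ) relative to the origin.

Part | A | x̄ᵢ | ȳᵢ | A·x̄ᵢ | A·ȳᵢ
web | 980.00 | 65.00 | 35.00 | 63700.00 | 34300.00
flange | 1820.00 | 65.00 | 77.00 | 118300.00 | 140140.00
Σ | 2800.00 |  |  | 182000.00 | 174440.00
X̄ = 182000.00 / 2800.00 = 65.00 mm
Ȳ = 174440.00 / 2800.00 = 62.30 mm

X̄ = 65.00 mm, Ȳ = 62.30 mm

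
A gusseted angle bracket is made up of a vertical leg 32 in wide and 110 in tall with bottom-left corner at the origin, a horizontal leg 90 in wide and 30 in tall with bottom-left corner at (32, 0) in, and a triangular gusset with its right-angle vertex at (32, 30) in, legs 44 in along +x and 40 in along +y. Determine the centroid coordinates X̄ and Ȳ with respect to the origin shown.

X̄ = 43.00 in, Ȳ = 38.34 in

vertical leg: A = 32 × 110 = 3520.00, centroid at (16.00, 55.00).
horizontal leg: A = 90 × 30 = 2700.00, centroid at (77.00, 15.00).
gusset: A = ½·44·40 = 880.00, centroid at (46.67, 43.33).
ΣA = 7100.00 in², ΣAX̄ = 305286.67 in³, ΣAȲ = 272233.33 in³.
X̄ = 305286.67/7100.00 = 43.00 in; Ȳ = 272233.33/7100.00 = 38.34 in.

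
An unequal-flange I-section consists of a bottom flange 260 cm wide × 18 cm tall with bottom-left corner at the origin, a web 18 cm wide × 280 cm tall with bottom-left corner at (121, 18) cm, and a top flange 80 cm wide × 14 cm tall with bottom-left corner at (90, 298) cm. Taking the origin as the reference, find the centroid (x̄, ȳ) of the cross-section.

Part | A | x̄ᵢ | ȳᵢ | A·x̄ᵢ | A·ȳᵢ
bottom flange | 4680.00 | 130.00 | 9.00 | 608400.00 | 42120.00
web | 5040.00 | 130.00 | 158.00 | 655200.00 | 796320.00
top flange | 1120.00 | 130.00 | 305.00 | 145600.00 | 341600.00
Σ | 10840.00 |  |  | 1409200.00 | 1180040.00
x̄ = 1409200.00 / 10840.00 = 130.00 cm
ȳ = 1180040.00 / 10840.00 = 108.86 cm

x̄ = 130.00 cm, ȳ = 108.86 cm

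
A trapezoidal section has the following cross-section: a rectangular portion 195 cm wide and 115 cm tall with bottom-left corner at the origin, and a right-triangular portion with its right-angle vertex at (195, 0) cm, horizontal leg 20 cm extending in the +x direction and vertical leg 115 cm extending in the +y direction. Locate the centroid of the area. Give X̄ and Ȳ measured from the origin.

X̄ = 102.58 cm, Ȳ = 56.57 cm

Part | A | x̄ᵢ | ȳᵢ | A·x̄ᵢ | A·ȳᵢ
rectangular portion | 22425.00 | 97.50 | 57.50 | 2186437.50 | 1289437.50
triangular portion | 1150.00 | 201.67 | 38.33 | 231916.67 | 44083.33
Σ | 23575.00 |  |  | 2418354.17 | 1333520.83
X̄ = 2418354.17 / 23575.00 = 102.58 cm
Ȳ = 1333520.83 / 23575.00 = 56.57 cm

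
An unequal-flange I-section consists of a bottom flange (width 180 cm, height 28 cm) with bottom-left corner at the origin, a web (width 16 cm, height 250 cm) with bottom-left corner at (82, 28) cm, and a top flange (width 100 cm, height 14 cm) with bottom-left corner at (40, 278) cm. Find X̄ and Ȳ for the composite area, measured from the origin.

X̄ = 90.00 cm, Ȳ = 103.60 cm

Part | A | x̄ᵢ | ȳᵢ | A·x̄ᵢ | A·ȳᵢ
bottom flange | 5040.00 | 90.00 | 14.00 | 453600.00 | 70560.00
web | 4000.00 | 90.00 | 153.00 | 360000.00 | 612000.00
top flange | 1400.00 | 90.00 | 285.00 | 126000.00 | 399000.00
Σ | 10440.00 |  |  | 939600.00 | 1081560.00
X̄ = 939600.00 / 10440.00 = 90.00 cm
Ȳ = 1081560.00 / 10440.00 = 103.60 cm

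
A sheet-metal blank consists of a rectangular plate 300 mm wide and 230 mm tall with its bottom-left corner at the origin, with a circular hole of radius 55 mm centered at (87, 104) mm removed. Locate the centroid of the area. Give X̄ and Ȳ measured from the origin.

X̄ = 160.06 mm, Ȳ = 116.76 mm

Part | A | x̄ᵢ | ȳᵢ | A·x̄ᵢ | A·ȳᵢ
plate | 69000.00 | 150.00 | 115.00 | 10350000.00 | 7935000.00
hole | -9503.32 | 87.00 | 104.00 | -826788.65 | -988345.05
Σ | 59496.68 |  |  | 9523211.35 | 6946654.95
X̄ = 9523211.35 / 59496.68 = 160.06 mm
Ȳ = 6946654.95 / 59496.68 = 116.76 mm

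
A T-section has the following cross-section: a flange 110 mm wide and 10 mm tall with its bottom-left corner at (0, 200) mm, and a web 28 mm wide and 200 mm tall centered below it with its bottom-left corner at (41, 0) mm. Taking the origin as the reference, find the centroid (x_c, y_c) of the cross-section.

x_c = 55.00 mm, y_c = 117.24 mm

web: A = 28 × 200 = 5600.00, centroid at (55.00, 100.00).
flange: A = 110 × 10 = 1100.00, centroid at (55.00, 205.00).
ΣA = 6700.00 mm²
ΣAx_c = (5600.00)(55.00) + (1100.00)(55.00) = 368500.00 mm³
ΣAy_c = (5600.00)(100.00) + (1100.00)(205.00) = 785500.00 mm³
x_c = 368500.00 / 6700.00 = 55.00 mm
y_c = 785500.00 / 6700.00 = 117.24 mm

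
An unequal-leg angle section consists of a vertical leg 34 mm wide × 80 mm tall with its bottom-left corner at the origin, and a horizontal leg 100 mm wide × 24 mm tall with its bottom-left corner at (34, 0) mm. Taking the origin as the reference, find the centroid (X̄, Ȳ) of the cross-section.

Part | A | x̄ᵢ | ȳᵢ | A·x̄ᵢ | A·ȳᵢ
vertical leg | 2720.00 | 17.00 | 40.00 | 46240.00 | 108800.00
horizontal leg | 2400.00 | 84.00 | 12.00 | 201600.00 | 28800.00
Σ | 5120.00 |  |  | 247840.00 | 137600.00
X̄ = 247840.00 / 5120.00 = 48.41 mm
Ȳ = 137600.00 / 5120.00 = 26.88 mm

X̄ = 48.41 mm, Ȳ = 26.88 mm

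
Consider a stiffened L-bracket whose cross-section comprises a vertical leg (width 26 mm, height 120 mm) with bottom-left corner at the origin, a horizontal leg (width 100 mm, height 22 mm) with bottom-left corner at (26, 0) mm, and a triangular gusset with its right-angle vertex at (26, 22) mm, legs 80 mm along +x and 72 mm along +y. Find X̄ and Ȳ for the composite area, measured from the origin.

X̄ = 43.83 mm, Ȳ = 41.94 mm

vertical leg: A = 26 × 120 = 3120.00, centroid at (13.00, 60.00).
horizontal leg: A = 100 × 22 = 2200.00, centroid at (76.00, 11.00).
gusset: A = ½·80·72 = 2880.00, centroid at (52.67, 46.00).
ΣA = 8200.00 mm², ΣAX̄ = 359440.00 mm³, ΣAȲ = 343880.00 mm³.
X̄ = 359440.00/8200.00 = 43.83 mm; Ȳ = 343880.00/8200.00 = 41.94 mm.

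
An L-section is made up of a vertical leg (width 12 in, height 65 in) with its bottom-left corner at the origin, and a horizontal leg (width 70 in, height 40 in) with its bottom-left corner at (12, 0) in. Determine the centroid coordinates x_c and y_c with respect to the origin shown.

x_c = 38.07 in, y_c = 22.72 in

Part | A | x̄ᵢ | ȳᵢ | A·x̄ᵢ | A·ȳᵢ
vertical leg | 780.00 | 6.00 | 32.50 | 4680.00 | 25350.00
horizontal leg | 2800.00 | 47.00 | 20.00 | 131600.00 | 56000.00
Σ | 3580.00 |  |  | 136280.00 | 81350.00
x_c = 136280.00 / 3580.00 = 38.07 in
y_c = 81350.00 / 3580.00 = 22.72 in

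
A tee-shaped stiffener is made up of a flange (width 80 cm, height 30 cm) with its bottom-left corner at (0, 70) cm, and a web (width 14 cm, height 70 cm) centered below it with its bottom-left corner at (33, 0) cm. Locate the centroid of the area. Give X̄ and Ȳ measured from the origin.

web: A = 14 × 70 = 980.00, centroid at (40.00, 35.00).
flange: A = 80 × 30 = 2400.00, centroid at (40.00, 85.00).
ΣA = 3380.00 cm², ΣAX̄ = 135200.00 cm³, ΣAȲ = 238300.00 cm³.
X̄ = 135200.00/3380.00 = 40.00 cm; Ȳ = 238300.00/3380.00 = 70.50 cm.

X̄ = 40.00 cm, Ȳ = 70.50 cm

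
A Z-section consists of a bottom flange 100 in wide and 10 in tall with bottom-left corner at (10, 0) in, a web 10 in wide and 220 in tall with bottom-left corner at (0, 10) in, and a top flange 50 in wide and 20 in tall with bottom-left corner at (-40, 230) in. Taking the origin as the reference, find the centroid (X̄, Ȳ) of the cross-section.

X̄ = 13.33 in, Ȳ = 121.19 in

Part | A | x̄ᵢ | ȳᵢ | A·x̄ᵢ | A·ȳᵢ
bottom flange | 1000.00 | 60.00 | 5.00 | 60000.00 | 5000.00
web | 2200.00 | 5.00 | 120.00 | 11000.00 | 264000.00
top flange | 1000.00 | -15.00 | 240.00 | -15000.00 | 240000.00
Σ | 4200.00 |  |  | 56000.00 | 509000.00
X̄ = 56000.00 / 4200.00 = 13.33 in
Ȳ = 509000.00 / 4200.00 = 121.19 in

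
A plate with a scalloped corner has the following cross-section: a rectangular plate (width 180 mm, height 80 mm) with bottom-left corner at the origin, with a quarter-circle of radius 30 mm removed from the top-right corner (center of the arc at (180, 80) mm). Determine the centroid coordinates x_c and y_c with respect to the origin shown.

x_c = 86.01 mm, y_c = 38.59 mm

plate: A = 180 × 80 = 14400.00, centroid at (90.00, 40.00).
removed quarter-circle: A = −¼π·30² = -706.86, centroid at (167.27, 67.27).
ΣA = 13693.14 mm², ΣAx_c = 1177765.50 mm³, ΣAy_c = 528451.33 mm³.
x_c = 1177765.50/13693.14 = 86.01 mm; y_c = 528451.33/13693.14 = 38.59 mm.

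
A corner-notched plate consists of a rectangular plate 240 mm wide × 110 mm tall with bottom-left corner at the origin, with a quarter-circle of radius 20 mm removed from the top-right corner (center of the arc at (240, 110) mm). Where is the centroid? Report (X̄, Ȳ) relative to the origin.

X̄ = 118.66 mm, Ȳ = 54.44 mm

plate: A = 240 × 110 = 26400.00, centroid at (120.00, 55.00).
removed quarter-circle: A = −¼π·20² = -314.16, centroid at (231.51, 101.51).
ΣA = 26085.84 mm²
ΣAX̄ = (26400.00)(120.00) + (-314.16)(231.51) = 3095268.44 mm³
ΣAȲ = (26400.00)(55.00) + (-314.16)(101.51) = 1420109.15 mm³
X̄ = 3095268.44 / 26085.84 = 118.66 mm
Ȳ = 1420109.15 / 26085.84 = 54.44 mm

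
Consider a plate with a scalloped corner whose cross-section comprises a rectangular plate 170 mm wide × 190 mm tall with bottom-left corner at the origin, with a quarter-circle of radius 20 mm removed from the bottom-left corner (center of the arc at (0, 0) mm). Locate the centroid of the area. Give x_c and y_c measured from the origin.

plate: A = 170 × 190 = 32300.00, centroid at (85.00, 95.00).
removed quarter-circle: A = −¼π·20² = -314.16, centroid at (8.49, 8.49).
ΣA = 31985.84 mm², ΣAx_c = 2742833.33 mm³, ΣAy_c = 3065833.33 mm³.
x_c = 2742833.33/31985.84 = 85.75 mm; y_c = 3065833.33/31985.84 = 95.85 mm.

x_c = 85.75 mm, y_c = 95.85 mm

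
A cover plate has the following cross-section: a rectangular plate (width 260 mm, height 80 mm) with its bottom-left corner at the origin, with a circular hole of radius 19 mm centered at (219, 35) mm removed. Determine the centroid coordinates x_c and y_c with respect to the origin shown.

x_c = 124.87 mm, y_c = 40.29 mm

plate: A = 260 × 80 = 20800.00, centroid at (130.00, 40.00).
hole: A = −π·19² = -1134.11, centroid at (219.00, 35.00).
ΣA = 19665.89 mm²
ΣAx_c = (20800.00)(130.00) + (-1134.11)(219.00) = 2455628.83 mm³
ΣAy_c = (20800.00)(40.00) + (-1134.11)(35.00) = 792305.98 mm³
x_c = 2455628.83 / 19665.89 = 124.87 mm
y_c = 792305.98 / 19665.89 = 40.29 mm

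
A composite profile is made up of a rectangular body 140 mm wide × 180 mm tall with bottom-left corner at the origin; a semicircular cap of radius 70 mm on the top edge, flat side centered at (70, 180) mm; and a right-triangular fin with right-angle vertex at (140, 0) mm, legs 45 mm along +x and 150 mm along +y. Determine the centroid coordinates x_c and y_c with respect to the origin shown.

x_c = 77.91 mm, y_c = 111.68 mm

rectangular body: A = 140 × 180 = 25200.00, centroid at (70.00, 90.00).
semicircular top: A = ½π·70² = 7696.90, centroid at (70.00, 209.71).
triangular fin: A = ½·45·150 = 3375.00, centroid at (155.00, 50.00).
ΣA = 36271.90 mm², ΣAx_c = 2825908.14 mm³, ΣAy_c = 4050859.03 mm³.
x_c = 2825908.14/36271.90 = 77.91 mm; y_c = 4050859.03/36271.90 = 111.68 mm.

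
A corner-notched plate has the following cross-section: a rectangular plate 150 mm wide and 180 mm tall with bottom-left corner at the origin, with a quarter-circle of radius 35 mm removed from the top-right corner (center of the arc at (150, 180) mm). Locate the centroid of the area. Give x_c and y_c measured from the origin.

x_c = 72.78 mm, y_c = 87.22 mm

Part | A | x̄ᵢ | ȳᵢ | A·x̄ᵢ | A·ȳᵢ
plate | 27000.00 | 75.00 | 90.00 | 2025000.00 | 2430000.00
removed quarter-circle | -962.11 | 135.15 | 165.15 | -130025.25 | -158888.63
Σ | 26037.89 |  |  | 1894974.75 | 2271111.37
x_c = 1894974.75 / 26037.89 = 72.78 mm
y_c = 2271111.37 / 26037.89 = 87.22 mm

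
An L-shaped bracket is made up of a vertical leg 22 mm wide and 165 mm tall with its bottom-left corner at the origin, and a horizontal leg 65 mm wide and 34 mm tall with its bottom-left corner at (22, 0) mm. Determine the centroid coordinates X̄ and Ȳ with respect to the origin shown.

X̄ = 27.46 mm, Ȳ = 57.71 mm

Part | A | x̄ᵢ | ȳᵢ | A·x̄ᵢ | A·ȳᵢ
vertical leg | 3630.00 | 11.00 | 82.50 | 39930.00 | 299475.00
horizontal leg | 2210.00 | 54.50 | 17.00 | 120445.00 | 37570.00
Σ | 5840.00 |  |  | 160375.00 | 337045.00
X̄ = 160375.00 / 5840.00 = 27.46 mm
Ȳ = 337045.00 / 5840.00 = 57.71 mm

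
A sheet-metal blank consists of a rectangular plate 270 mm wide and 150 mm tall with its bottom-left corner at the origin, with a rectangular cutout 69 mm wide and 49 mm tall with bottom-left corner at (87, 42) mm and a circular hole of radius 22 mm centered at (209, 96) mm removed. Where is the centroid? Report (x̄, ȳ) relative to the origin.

x̄ = 133.12 mm, ȳ = 74.91 mm

plate: A = 270 × 150 = 40500.00, centroid at (135.00, 75.00).
hole 1: A = −(69 × 49) = -3381.00, centroid at (121.50, 66.50).
hole 2: A = −π·22² = -1520.53, centroid at (209.00, 96.00).
ΣA = 35598.47 mm²
ΣAx̄ = (40500.00)(135.00) + (-3381.00)(121.50) + (-1520.53)(209.00) = 4738917.55 mm³
ΣAȳ = (40500.00)(75.00) + (-3381.00)(66.50) + (-1520.53)(96.00) = 2666692.54 mm³
x̄ = 4738917.55 / 35598.47 = 133.12 mm
ȳ = 2666692.54 / 35598.47 = 74.91 mm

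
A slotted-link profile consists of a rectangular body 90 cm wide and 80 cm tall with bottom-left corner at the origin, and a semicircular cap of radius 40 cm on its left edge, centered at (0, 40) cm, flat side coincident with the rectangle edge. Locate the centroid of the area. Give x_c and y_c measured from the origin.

x_c = 28.96 cm, y_c = 40.00 cm

rectangular body: A = 90 × 80 = 7200.00, centroid at (45.00, 40.00).
semicircular end: A = ½π·40² = 2513.27, centroid at (-16.98, 40.00).
ΣA = 9713.27 cm²
ΣAx_c = (7200.00)(45.00) + (2513.27)(-16.98) = 281333.33 cm³
ΣAy_c = (7200.00)(40.00) + (2513.27)(40.00) = 388530.96 cm³
x_c = 281333.33 / 9713.27 = 28.96 cm
y_c = 388530.96 / 9713.27 = 40.00 cm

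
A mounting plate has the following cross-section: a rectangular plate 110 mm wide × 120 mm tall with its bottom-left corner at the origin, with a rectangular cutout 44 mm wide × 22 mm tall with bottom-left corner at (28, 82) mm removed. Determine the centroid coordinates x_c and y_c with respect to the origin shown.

plate: A = 110 × 120 = 13200.00, centroid at (55.00, 60.00).
hole: A = −(44 × 22) = -968.00, centroid at (50.00, 93.00).
ΣA = 12232.00 mm²
ΣAx_c = (13200.00)(55.00) + (-968.00)(50.00) = 677600.00 mm³
ΣAy_c = (13200.00)(60.00) + (-968.00)(93.00) = 701976.00 mm³
x_c = 677600.00 / 12232.00 = 55.40 mm
y_c = 701976.00 / 12232.00 = 57.39 mm

x_c = 55.40 mm, y_c = 57.39 mm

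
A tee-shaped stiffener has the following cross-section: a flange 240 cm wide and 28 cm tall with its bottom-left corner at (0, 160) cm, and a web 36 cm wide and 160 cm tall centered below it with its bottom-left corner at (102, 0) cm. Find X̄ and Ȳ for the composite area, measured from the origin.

X̄ = 120.00 cm, Ȳ = 130.62 cm

Part | A | x̄ᵢ | ȳᵢ | A·x̄ᵢ | A·ȳᵢ
web | 5760.00 | 120.00 | 80.00 | 691200.00 | 460800.00
flange | 6720.00 | 120.00 | 174.00 | 806400.00 | 1169280.00
Σ | 12480.00 |  |  | 1497600.00 | 1630080.00
X̄ = 1497600.00 / 12480.00 = 120.00 cm
Ȳ = 1630080.00 / 12480.00 = 130.62 cm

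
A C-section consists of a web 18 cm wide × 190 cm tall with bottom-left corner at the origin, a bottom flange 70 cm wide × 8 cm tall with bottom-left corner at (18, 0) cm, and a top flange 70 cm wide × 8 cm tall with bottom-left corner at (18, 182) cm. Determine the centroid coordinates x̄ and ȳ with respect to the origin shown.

web: A = 18 × 190 = 3420.00, centroid at (9.00, 95.00).
bottom flange: A = 70 × 8 = 560.00, centroid at (53.00, 4.00).
top flange: A = 70 × 8 = 560.00, centroid at (53.00, 186.00).
ΣA = 4540.00 cm², ΣAx̄ = 90140.00 cm³, ΣAȳ = 431300.00 cm³.
x̄ = 90140.00/4540.00 = 19.85 cm; ȳ = 431300.00/4540.00 = 95.00 cm.

x̄ = 19.85 cm, ȳ = 95.00 cm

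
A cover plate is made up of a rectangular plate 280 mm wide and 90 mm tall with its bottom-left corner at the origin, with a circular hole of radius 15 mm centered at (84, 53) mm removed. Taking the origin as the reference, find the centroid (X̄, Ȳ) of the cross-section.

X̄ = 141.62 mm, Ȳ = 44.77 mm

plate: A = 280 × 90 = 25200.00, centroid at (140.00, 45.00).
hole: A = −π·15² = -706.86, centroid at (84.00, 53.00).
ΣA = 24493.14 mm², ΣAX̄ = 3468623.90 mm³, ΣAȲ = 1096536.51 mm³.
X̄ = 3468623.90/24493.14 = 141.62 mm; Ȳ = 1096536.51/24493.14 = 44.77 mm.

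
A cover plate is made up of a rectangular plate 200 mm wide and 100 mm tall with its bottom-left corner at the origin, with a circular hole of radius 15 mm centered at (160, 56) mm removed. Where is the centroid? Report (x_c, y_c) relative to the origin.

x_c = 97.80 mm, y_c = 49.78 mm

plate: A = 200 × 100 = 20000.00, centroid at (100.00, 50.00).
hole: A = −π·15² = -706.86, centroid at (160.00, 56.00).
ΣA = 19293.14 mm², ΣAx_c = 1886902.66 mm³, ΣAy_c = 960415.93 mm³.
x_c = 1886902.66/19293.14 = 97.80 mm; y_c = 960415.93/19293.14 = 49.78 mm.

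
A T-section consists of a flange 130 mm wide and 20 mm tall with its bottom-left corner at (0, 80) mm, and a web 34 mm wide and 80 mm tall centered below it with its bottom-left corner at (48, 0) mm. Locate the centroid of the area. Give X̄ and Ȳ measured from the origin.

Part | A | x̄ᵢ | ȳᵢ | A·x̄ᵢ | A·ȳᵢ
web | 2720.00 | 65.00 | 40.00 | 176800.00 | 108800.00
flange | 2600.00 | 65.00 | 90.00 | 169000.00 | 234000.00
Σ | 5320.00 |  |  | 345800.00 | 342800.00
X̄ = 345800.00 / 5320.00 = 65.00 mm
Ȳ = 342800.00 / 5320.00 = 64.44 mm

X̄ = 65.00 mm, Ȳ = 64.44 mm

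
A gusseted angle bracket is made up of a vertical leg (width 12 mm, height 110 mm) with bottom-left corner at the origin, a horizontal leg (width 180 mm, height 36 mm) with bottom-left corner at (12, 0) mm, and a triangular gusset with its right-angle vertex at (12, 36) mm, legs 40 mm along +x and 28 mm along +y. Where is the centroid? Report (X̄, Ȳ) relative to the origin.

vertical leg: A = 12 × 110 = 1320.00, centroid at (6.00, 55.00).
horizontal leg: A = 180 × 36 = 6480.00, centroid at (102.00, 18.00).
gusset: A = ½·40·28 = 560.00, centroid at (25.33, 45.33).
ΣA = 8360.00 mm², ΣAX̄ = 683066.67 mm³, ΣAȲ = 214626.67 mm³.
X̄ = 683066.67/8360.00 = 81.71 mm; Ȳ = 214626.67/8360.00 = 25.67 mm.

X̄ = 81.71 mm, Ȳ = 25.67 mm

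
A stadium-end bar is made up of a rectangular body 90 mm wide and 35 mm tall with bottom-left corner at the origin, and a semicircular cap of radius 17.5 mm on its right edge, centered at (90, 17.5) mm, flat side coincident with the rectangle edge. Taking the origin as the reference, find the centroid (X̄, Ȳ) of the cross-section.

rectangular body: A = 90 × 35 = 3150.00, centroid at (45.00, 17.50).
semicircular end: A = ½π·17.5² = 481.06, centroid at (97.43, 17.50).
ΣA = 3631.06 mm², ΣAX̄ = 188617.99 mm³, ΣAȲ = 63543.49 mm³.
X̄ = 188617.99/3631.06 = 51.95 mm; Ȳ = 63543.49/3631.06 = 17.50 mm.

X̄ = 51.95 mm, Ȳ = 17.50 mm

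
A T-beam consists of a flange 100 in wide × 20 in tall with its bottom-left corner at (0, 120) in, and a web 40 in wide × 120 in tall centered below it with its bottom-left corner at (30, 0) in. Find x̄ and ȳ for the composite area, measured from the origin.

web: A = 40 × 120 = 4800.00, centroid at (50.00, 60.00).
flange: A = 100 × 20 = 2000.00, centroid at (50.00, 130.00).
ΣA = 6800.00 in², ΣAx̄ = 340000.00 in³, ΣAȳ = 548000.00 in³.
x̄ = 340000.00/6800.00 = 50.00 in; ȳ = 548000.00/6800.00 = 80.59 in.

x̄ = 50.00 in, ȳ = 80.59 in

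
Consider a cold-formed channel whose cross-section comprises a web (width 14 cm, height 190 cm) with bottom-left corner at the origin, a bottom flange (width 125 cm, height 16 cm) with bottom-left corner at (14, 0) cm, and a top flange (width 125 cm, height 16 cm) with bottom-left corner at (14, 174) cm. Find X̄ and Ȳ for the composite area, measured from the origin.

X̄ = 48.74 cm, Ȳ = 95.00 cm

Part | A | x̄ᵢ | ȳᵢ | A·x̄ᵢ | A·ȳᵢ
web | 2660.00 | 7.00 | 95.00 | 18620.00 | 252700.00
bottom flange | 2000.00 | 76.50 | 8.00 | 153000.00 | 16000.00
top flange | 2000.00 | 76.50 | 182.00 | 153000.00 | 364000.00
Σ | 6660.00 |  |  | 324620.00 | 632700.00
X̄ = 324620.00 / 6660.00 = 48.74 cm
Ȳ = 632700.00 / 6660.00 = 95.00 cm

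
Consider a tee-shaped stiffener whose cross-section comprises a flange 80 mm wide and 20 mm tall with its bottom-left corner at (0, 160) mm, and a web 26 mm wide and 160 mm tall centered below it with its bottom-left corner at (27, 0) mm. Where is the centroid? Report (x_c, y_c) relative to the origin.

web: A = 26 × 160 = 4160.00, centroid at (40.00, 80.00).
flange: A = 80 × 20 = 1600.00, centroid at (40.00, 170.00).
ΣA = 5760.00 mm²
ΣAx_c = (4160.00)(40.00) + (1600.00)(40.00) = 230400.00 mm³
ΣAy_c = (4160.00)(80.00) + (1600.00)(170.00) = 604800.00 mm³
x_c = 230400.00 / 5760.00 = 40.00 mm
y_c = 604800.00 / 5760.00 = 105.00 mm

x_c = 40.00 mm, y_c = 105.00 mm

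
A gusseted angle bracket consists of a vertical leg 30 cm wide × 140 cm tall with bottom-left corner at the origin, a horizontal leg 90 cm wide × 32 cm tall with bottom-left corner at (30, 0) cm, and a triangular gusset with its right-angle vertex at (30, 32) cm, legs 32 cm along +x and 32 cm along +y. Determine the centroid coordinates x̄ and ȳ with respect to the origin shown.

vertical leg: A = 30 × 140 = 4200.00, centroid at (15.00, 70.00).
horizontal leg: A = 90 × 32 = 2880.00, centroid at (75.00, 16.00).
gusset: A = ½·32·32 = 512.00, centroid at (40.67, 42.67).
ΣA = 7592.00 cm², ΣAx̄ = 299821.33 cm³, ΣAȳ = 361925.33 cm³.
x̄ = 299821.33/7592.00 = 39.49 cm; ȳ = 361925.33/7592.00 = 47.67 cm.

x̄ = 39.49 cm, ȳ = 47.67 cm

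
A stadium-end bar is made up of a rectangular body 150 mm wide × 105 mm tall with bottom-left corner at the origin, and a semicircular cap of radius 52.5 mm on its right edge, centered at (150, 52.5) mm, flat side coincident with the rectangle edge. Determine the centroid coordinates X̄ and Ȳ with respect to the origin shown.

X̄ = 95.98 mm, Ȳ = 52.50 mm

Part | A | x̄ᵢ | ȳᵢ | A·x̄ᵢ | A·ȳᵢ
rectangular body | 15750.00 | 75.00 | 52.50 | 1181250.00 | 826875.00
semicircular end | 4329.51 | 172.28 | 52.50 | 745894.86 | 227299.14
Σ | 20079.51 |  |  | 1927144.86 | 1054174.14
X̄ = 1927144.86 / 20079.51 = 95.98 mm
Ȳ = 1054174.14 / 20079.51 = 52.50 mm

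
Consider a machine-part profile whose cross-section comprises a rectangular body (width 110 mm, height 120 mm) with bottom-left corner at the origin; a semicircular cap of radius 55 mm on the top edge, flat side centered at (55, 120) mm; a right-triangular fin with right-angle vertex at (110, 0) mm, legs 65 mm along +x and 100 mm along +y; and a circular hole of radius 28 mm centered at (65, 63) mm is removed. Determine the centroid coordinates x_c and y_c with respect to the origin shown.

Part | A | x̄ᵢ | ȳᵢ | A·x̄ᵢ | A·ȳᵢ
rectangular body | 13200.00 | 55.00 | 60.00 | 726000.00 | 792000.00
semicircular top | 4751.66 | 55.00 | 143.34 | 261341.24 | 681115.73
triangular fin | 3250.00 | 131.67 | 33.33 | 427916.67 | 108333.33
hole | -2463.01 | 65.00 | 63.00 | -160095.56 | -155169.54
Σ | 18738.65 |  |  | 1255162.34 | 1426279.52
x_c = 1255162.34 / 18738.65 = 66.98 mm
y_c = 1426279.52 / 18738.65 = 76.11 mm

x_c = 66.98 mm, y_c = 76.11 mm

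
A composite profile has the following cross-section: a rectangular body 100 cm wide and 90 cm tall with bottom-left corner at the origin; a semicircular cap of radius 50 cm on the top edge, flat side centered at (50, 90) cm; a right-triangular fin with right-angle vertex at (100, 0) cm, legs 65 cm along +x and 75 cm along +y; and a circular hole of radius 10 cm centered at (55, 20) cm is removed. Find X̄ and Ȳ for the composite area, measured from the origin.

X̄ = 61.50 cm, Ȳ = 59.56 cm

rectangular body: A = 100 × 90 = 9000.00, centroid at (50.00, 45.00).
semicircular top: A = ½π·50² = 3926.99, centroid at (50.00, 111.22).
triangular fin: A = ½·65·75 = 2437.50, centroid at (121.67, 25.00).
hole: A = −π·10² = -314.16, centroid at (55.00, 20.00).
ΣA = 15050.33 cm²
ΣAX̄ = (9000.00)(50.00) + (3926.99)(50.00) + (2437.50)(121.67) + (-314.16)(55.00) = 925633.28 cm³
ΣAȲ = (9000.00)(45.00) + (3926.99)(111.22) + (2437.50)(25.00) + (-314.16)(20.00) = 896416.82 cm³
X̄ = 925633.28 / 15050.33 = 61.50 cm
Ȳ = 896416.82 / 15050.33 = 59.56 cm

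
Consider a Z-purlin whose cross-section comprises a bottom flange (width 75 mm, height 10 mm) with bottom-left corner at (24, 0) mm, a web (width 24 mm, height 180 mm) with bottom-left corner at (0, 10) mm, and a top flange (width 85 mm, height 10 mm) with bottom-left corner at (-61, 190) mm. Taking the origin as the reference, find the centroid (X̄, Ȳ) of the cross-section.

bottom flange: A = 75 × 10 = 750.00, centroid at (61.50, 5.00).
web: A = 24 × 180 = 4320.00, centroid at (12.00, 100.00).
top flange: A = 85 × 10 = 850.00, centroid at (-18.50, 195.00).
ΣA = 5920.00 mm²
ΣAX̄ = (750.00)(61.50) + (4320.00)(12.00) + (850.00)(-18.50) = 82240.00 mm³
ΣAȲ = (750.00)(5.00) + (4320.00)(100.00) + (850.00)(195.00) = 601500.00 mm³
X̄ = 82240.00 / 5920.00 = 13.89 mm
Ȳ = 601500.00 / 5920.00 = 101.60 mm

X̄ = 13.89 mm, Ȳ = 101.60 mm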